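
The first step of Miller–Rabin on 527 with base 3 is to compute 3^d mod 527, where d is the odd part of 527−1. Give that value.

11

527 − 1 = 526 = 2^1 · 263, so d = 263.
3^1 ≡ 3 (mod 527)
3^2 ≡ 3^2 = 9 ≡ 9 (mod 527)
3^4 ≡ 9^2 = 81 ≡ 81 (mod 527)
3^8 ≡ 81^2 = 6561 ≡ 237 (mod 527)
3^16 ≡ 237^2 = 56169 ≡ 307 (mod 527)
3^32 ≡ 307^2 = 94249 ≡ 443 (mod 527)
3^64 ≡ 443^2 = 196249 ≡ 205 (mod 527)
3^128 ≡ 205^2 = 42025 ≡ 392 (mod 527)
3^256 ≡ 392^2 = 153664 ≡ 307 (mod 527)
263 = 256 + 4 + 2 + 1 in binary powers of 2.
So 3^263 ≡ 307 · 81 · 9 · 3 ≡ 11 (mod 527).
Squaring chain: 11; never reaches −1, so base 3 is a Miller–Rabin witness that 527 is composite.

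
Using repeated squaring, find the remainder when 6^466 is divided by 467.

6^1 ≡ 6 (mod 467)
6^2 ≡ 6^2 = 36 ≡ 36 (mod 467)
6^4 ≡ 36^2 = 1296 ≡ 362 (mod 467)
6^8 ≡ 362^2 = 131044 ≡ 284 (mod 467)
6^16 ≡ 284^2 = 80656 ≡ 332 (mod 467)
6^32 ≡ 332^2 = 110224 ≡ 12 (mod 467)
6^64 ≡ 12^2 = 144 ≡ 144 (mod 467)
6^128 ≡ 144^2 = 20736 ≡ 188 (mod 467)
6^256 ≡ 188^2 = 35344 ≡ 319 (mod 467)
466 = 256 + 128 + 64 + 16 + 2 in binary powers of 2.
So 6^466 ≡ 319 · 188 · 144 · 332 · 36 ≡ 1 (mod 467).
Since the result is 1, base 6 gives no evidence that 467 is composite.

1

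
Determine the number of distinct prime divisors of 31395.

31395 = 3 · 10465
10465 = 5 · 2093
2093 = 7 · 299
299 = 13 · 23
31395 = 3 · 5 · 7 · 13 · 23, which has 5 distinct prime factors.

5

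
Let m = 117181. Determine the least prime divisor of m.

117181 is odd.
Digit sum 19, not divisible by 3.
Ends in 1: not divisible by 5.
7: 117181 = 7·16740 + 1
11: 117181 = 11·10652 + 9
13: 117181 = 13·9013 + 12
17: 117181 = 17·6893

17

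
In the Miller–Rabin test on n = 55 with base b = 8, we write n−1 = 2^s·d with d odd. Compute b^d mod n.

55 − 1 = 54 = 2^1 · 27, so d = 27.
8^1 ≡ 8 (mod 55)
8^2 ≡ 8^2 = 64 ≡ 9 (mod 55)
8^4 ≡ 9^2 = 81 ≡ 26 (mod 55)
8^8 ≡ 26^2 = 676 ≡ 16 (mod 55)
8^16 ≡ 16^2 = 256 ≡ 36 (mod 55)
27 = 16 + 8 + 2 + 1 in binary powers of 2.
So 8^27 ≡ 36 · 16 · 9 · 8 ≡ 2 (mod 55).
Squaring chain: 2; never reaches −1, so base 8 is a Miller–Rabin witness that 55 is composite.

2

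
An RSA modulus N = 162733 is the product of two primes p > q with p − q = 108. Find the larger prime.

461

Since p = q + 108, we have 162733 = q(q + 108), so q² + 108q − 162733 = 0.
Discriminant: 108² + 4·162733 = 11664 + 650932 = 662596; √662596 = 814.
q = (−108 + 814)/2 = 353, and p = q + 108 = 461.
Check: 353 · 461 = 162733.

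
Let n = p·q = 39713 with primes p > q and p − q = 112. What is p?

Since p = q + 112, we have 39713 = q(q + 112), so q² + 112q − 39713 = 0.
Discriminant: 112² + 4·39713 = 12544 + 158852 = 171396; √171396 = 414.
q = (−112 + 414)/2 = 151, and p = q + 112 = 263.
Check: 151 · 263 = 39713.

263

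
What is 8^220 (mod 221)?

8^1 ≡ 8 (mod 221)
8^2 ≡ 8^2 = 64 ≡ 64 (mod 221)
8^4 ≡ 64^2 = 4096 ≡ 118 (mod 221)
8^8 ≡ 118^2 = 13924 ≡ 1 (mod 221)
8^16 ≡ 1^2 = 1 ≡ 1 (mod 221)
8^32 ≡ 1^2 = 1 ≡ 1 (mod 221)
8^64 ≡ 1^2 = 1 ≡ 1 (mod 221)
8^128 ≡ 1^2 = 1 ≡ 1 (mod 221)
220 = 128 + 64 + 16 + 8 + 4 in binary powers of 2.
So 8^220 ≡ 1 · 1 · 1 · 1 · 118 ≡ 118 (mod 221).
Since 118 ≠ 1, base 8 is a Fermat witness: 221 is composite.

118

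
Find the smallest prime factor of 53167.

53167 is odd.
Digit sum 22, not divisible by 3.
Ends in 7: not divisible by 5.
7: 53167 = 7·7595 + 2
11: 53167 = 11·4833 + 4
13: 53167 = 13·4089 + 10
17: 53167 = 17·3127 + 8
19: 53167 = 19·2798 + 5
23: 53167 = 23·2311 + 14
29: 53167 = 29·1833 + 10
31: 53167 = 31·1715 + 2
37: 53167 = 37·1436 + 35
41: 53167 = 41·1296 + 31
43: 53167 = 43·1236 + 19
47: 53167 = 47·1131 + 10
53: 53167 = 53·1003 + 8
59: 53167 = 59·901 + 8
61: 53167 = 61·871 + 36
67: 53167 = 67·793 + 36
71: 53167 = 71·748 + 59
73: 53167 = 73·728 + 23
79: 53167 = 79·673

79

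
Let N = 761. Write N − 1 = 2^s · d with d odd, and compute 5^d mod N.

761 − 1 = 760 = 2^3 · 95, so d = 95.
5^1 ≡ 5 (mod 761)
5^2 ≡ 5^2 = 25 ≡ 25 (mod 761)
5^4 ≡ 25^2 = 625 ≡ 625 (mod 761)
5^8 ≡ 625^2 = 390625 ≡ 232 (mod 761)
5^16 ≡ 232^2 = 53824 ≡ 554 (mod 761)
5^32 ≡ 554^2 = 306916 ≡ 233 (mod 761)
5^64 ≡ 233^2 = 54289 ≡ 258 (mod 761)
95 = 64 + 16 + 8 + 4 + 2 + 1 in binary powers of 2.
So 5^95 ≡ 258 · 554 · 232 · 625 · 25 · 5 ≡ 760 (mod 761).
Since 5^d ≡ 760 (mod 761), base 5 does not prove 761 composite.

760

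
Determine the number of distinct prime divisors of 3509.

3509 = 11^2 · 29
3509 = 11^2 · 29, which has 2 distinct prime factors.

2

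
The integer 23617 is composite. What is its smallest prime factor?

11

23617 is odd.
Digit sum 19, not divisible by 3.
Ends in 7: not divisible by 5.
7: 23617 = 7·3373 + 6
11: 23617 = 11·2147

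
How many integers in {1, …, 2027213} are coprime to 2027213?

1972080

Factor: 2027213 = 61 · 167 · 199.
φ(2027213) = (61−1) · (167−1) · (199−1) = 60 · 166 · 198 = 1972080.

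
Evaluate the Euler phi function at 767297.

742000

Factor: 767297 = 71 · 101 · 107.
φ(767297) = (71−1) · (101−1) · (107−1) = 70 · 100 · 106 = 742000.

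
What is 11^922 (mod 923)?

11^1 ≡ 11 (mod 923)
11^2 ≡ 11^2 = 121 ≡ 121 (mod 923)
11^4 ≡ 121^2 = 14641 ≡ 796 (mod 923)
11^8 ≡ 796^2 = 633616 ≡ 438 (mod 923)
11^16 ≡ 438^2 = 191844 ≡ 783 (mod 923)
11^32 ≡ 783^2 = 613089 ≡ 217 (mod 923)
11^64 ≡ 217^2 = 47089 ≡ 16 (mod 923)
11^128 ≡ 16^2 = 256 ≡ 256 (mod 923)
11^256 ≡ 256^2 = 65536 ≡ 3 (mod 923)
11^512 ≡ 3^2 = 9 ≡ 9 (mod 923)
922 = 512 + 256 + 128 + 16 + 8 + 2 in binary powers of 2.
So 11^922 ≡ 9 · 3 · 256 · 783 · 438 · 121 ≡ 322 (mod 923).
Since 322 ≠ 1, base 11 is a Fermat witness: 923 is composite.

322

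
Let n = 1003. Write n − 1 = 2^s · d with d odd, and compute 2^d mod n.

865

1003 − 1 = 1002 = 2^1 · 501, so d = 501.
2^1 ≡ 2 (mod 1003)
2^2 ≡ 2^2 = 4 ≡ 4 (mod 1003)
2^4 ≡ 4^2 = 16 ≡ 16 (mod 1003)
2^8 ≡ 16^2 = 256 ≡ 256 (mod 1003)
2^16 ≡ 256^2 = 65536 ≡ 341 (mod 1003)
2^32 ≡ 341^2 = 116281 ≡ 936 (mod 1003)
2^64 ≡ 936^2 = 876096 ≡ 477 (mod 1003)
2^128 ≡ 477^2 = 227529 ≡ 851 (mod 1003)
2^256 ≡ 851^2 = 724201 ≡ 35 (mod 1003)
501 = 256 + 128 + 64 + 32 + 16 + 4 + 1 in binary powers of 2.
So 2^501 ≡ 35 · 851 · 477 · 936 · 341 · 16 · 2 ≡ 865 (mod 1003).
Squaring chain: 865; never reaches −1, so base 2 is a Miller–Rabin witness that 1003 is composite.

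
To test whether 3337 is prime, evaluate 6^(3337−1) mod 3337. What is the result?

617

6^1 ≡ 6 (mod 3337)
6^2 ≡ 6^2 = 36 ≡ 36 (mod 3337)
6^4 ≡ 36^2 = 1296 ≡ 1296 (mod 3337)
6^8 ≡ 1296^2 = 1679616 ≡ 1105 (mod 3337)
6^16 ≡ 1105^2 = 1221025 ≡ 3020 (mod 3337)
6^32 ≡ 3020^2 = 9120400 ≡ 379 (mod 3337)
6^64 ≡ 379^2 = 143641 ≡ 150 (mod 3337)
6^128 ≡ 150^2 = 22500 ≡ 2478 (mod 3337)
6^256 ≡ 2478^2 = 6140484 ≡ 404 (mod 3337)
6^512 ≡ 404^2 = 163216 ≡ 3040 (mod 3337)
6^1024 ≡ 3040^2 = 9241600 ≡ 1447 (mod 3337)
6^2048 ≡ 1447^2 = 2093809 ≡ 1510 (mod 3337)
3336 = 2048 + 1024 + 256 + 8 in binary powers of 2.
So 6^3336 ≡ 1510 · 1447 · 404 · 1105 ≡ 617 (mod 3337).
Since 617 ≠ 1, base 6 is a Fermat witness: 3337 is composite.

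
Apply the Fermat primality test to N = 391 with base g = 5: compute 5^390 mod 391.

325

5^1 ≡ 5 (mod 391)
5^2 ≡ 5^2 = 25 ≡ 25 (mod 391)
5^4 ≡ 25^2 = 625 ≡ 234 (mod 391)
5^8 ≡ 234^2 = 54756 ≡ 16 (mod 391)
5^16 ≡ 16^2 = 256 ≡ 256 (mod 391)
5^32 ≡ 256^2 = 65536 ≡ 239 (mod 391)
5^64 ≡ 239^2 = 57121 ≡ 35 (mod 391)
5^128 ≡ 35^2 = 1225 ≡ 52 (mod 391)
5^256 ≡ 52^2 = 2704 ≡ 358 (mod 391)
390 = 256 + 128 + 4 + 2 in binary powers of 2.
So 5^390 ≡ 358 · 52 · 234 · 25 ≡ 325 (mod 391).
Since 325 ≠ 1, base 5 is a Fermat witness: 391 is composite.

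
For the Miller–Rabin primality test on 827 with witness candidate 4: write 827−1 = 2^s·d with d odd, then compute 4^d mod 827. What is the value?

1

827 − 1 = 826 = 2^1 · 413, so d = 413.
4^1 ≡ 4 (mod 827)
4^2 ≡ 4^2 = 16 ≡ 16 (mod 827)
4^4 ≡ 16^2 = 256 ≡ 256 (mod 827)
4^8 ≡ 256^2 = 65536 ≡ 203 (mod 827)
4^16 ≡ 203^2 = 41209 ≡ 686 (mod 827)
4^32 ≡ 686^2 = 470596 ≡ 33 (mod 827)
4^64 ≡ 33^2 = 1089 ≡ 262 (mod 827)
4^128 ≡ 262^2 = 68644 ≡ 3 (mod 827)
4^256 ≡ 3^2 = 9 ≡ 9 (mod 827)
413 = 256 + 128 + 16 + 8 + 4 + 1 in binary powers of 2.
So 4^413 ≡ 9 · 3 · 686 · 203 · 256 · 4 ≡ 1 (mod 827).
Since 4^d ≡ 1 (mod 827), base 4 does not prove 827 composite.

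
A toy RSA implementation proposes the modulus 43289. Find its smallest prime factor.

43289 is odd.
Digit sum 26, not divisible by 3.
Ends in 9: not divisible by 5.
7: 43289 = 7·6184 + 1
11: 43289 = 11·3935 + 4
13: 43289 = 13·3329 + 12
17: 43289 = 17·2546 + 7
19: 43289 = 19·2278 + 7
23: 43289 = 23·1882 + 3
29: 43289 = 29·1492 + 21
31: 43289 = 31·1396 + 13
37: 43289 = 37·1169 + 36
41: 43289 = 41·1055 + 34
43: 43289 = 43·1006 + 31
47: 43289 = 47·921 + 2
53: 43289 = 53·816 + 41
59: 43289 = 59·733 + 42
61: 43289 = 61·709 + 40
67: 43289 = 67·646 + 7
71: 43289 = 71·609 + 50
73: 43289 = 73·593

73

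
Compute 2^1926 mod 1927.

2^1 ≡ 2 (mod 1927)
2^2 ≡ 2^2 = 4 ≡ 4 (mod 1927)
2^4 ≡ 4^2 = 16 ≡ 16 (mod 1927)
2^8 ≡ 16^2 = 256 ≡ 256 (mod 1927)
2^16 ≡ 256^2 = 65536 ≡ 18 (mod 1927)
2^32 ≡ 18^2 = 324 ≡ 324 (mod 1927)
2^64 ≡ 324^2 = 104976 ≡ 918 (mod 1927)
2^128 ≡ 918^2 = 842724 ≡ 625 (mod 1927)
2^256 ≡ 625^2 = 390625 ≡ 1371 (mod 1927)
2^512 ≡ 1371^2 = 1879641 ≡ 816 (mod 1927)
2^1024 ≡ 816^2 = 665856 ≡ 1041 (mod 1927)
1926 = 1024 + 512 + 256 + 128 + 4 + 2 in binary powers of 2.
So 2^1926 ≡ 1041 · 816 · 1371 · 625 · 16 · 4 ≡ 1540 (mod 1927).
Since 1540 ≠ 1, base 2 is a Fermat witness: 1927 is composite.

1540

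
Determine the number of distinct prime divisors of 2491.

2491 = 47 · 53
2491 = 47 · 53, which has 2 distinct prime factors.

2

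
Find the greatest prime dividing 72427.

67

72427 = 23 · 3149
3149 = 47 · 67
67 is prime.
So 72427 = 23 · 47 · 67; the largest prime factor is 67.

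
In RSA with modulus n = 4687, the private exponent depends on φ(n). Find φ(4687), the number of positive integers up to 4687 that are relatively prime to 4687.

4536

Factor: 4687 = 43 · 109.
φ(4687) = (43−1) · (109−1) = 42 · 108 = 4536.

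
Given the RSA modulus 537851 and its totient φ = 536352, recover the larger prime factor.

907

φ(n) = (p−1)(q−1) = n − (p+q) + 1, so p + q = 537851 − 536352 + 1 = 1500.
p and q are the roots of t² − 1500t + 537851 = 0.
Discriminant: 1500² − 4·537851 = 2250000 − 2151404 = 98596; √98596 = 314.
q = (1500 − 314)/2 = 593, p = (1500 + 314)/2 = 907.
Check: 593 · 907 = 537851.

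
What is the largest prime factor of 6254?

6254 = 2 · 3127
3127 = 53 · 59
59 is prime.
So 6254 = 2 · 53 · 59; the largest prime factor is 59.

59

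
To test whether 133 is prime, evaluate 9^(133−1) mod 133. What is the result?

9^1 ≡ 9 (mod 133)
9^2 ≡ 9^2 = 81 ≡ 81 (mod 133)
9^4 ≡ 81^2 = 6561 ≡ 44 (mod 133)
9^8 ≡ 44^2 = 1936 ≡ 74 (mod 133)
9^16 ≡ 74^2 = 5476 ≡ 23 (mod 133)
9^32 ≡ 23^2 = 529 ≡ 130 (mod 133)
9^64 ≡ 130^2 = 16900 ≡ 9 (mod 133)
9^128 ≡ 9^2 = 81 ≡ 81 (mod 133)
132 = 128 + 4 in binary powers of 2.
So 9^132 ≡ 81 · 44 ≡ 106 (mod 133).
Since 106 ≠ 1, base 9 is a Fermat witness: 133 is composite.

106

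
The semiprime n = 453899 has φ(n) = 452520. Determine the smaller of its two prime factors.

φ(n) = (p−1)(q−1) = n − (p+q) + 1, so p + q = 453899 − 452520 + 1 = 1380.
p and q are the roots of t² − 1380t + 453899 = 0.
Discriminant: 1380² − 4·453899 = 1904400 − 1815596 = 88804; √88804 = 298.
q = (1380 − 298)/2 = 541, p = (1380 + 298)/2 = 839.
Check: 541 · 839 = 453899.

541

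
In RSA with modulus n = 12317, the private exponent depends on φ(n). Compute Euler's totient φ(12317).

12096

Factor: 12317 = 109 · 113.
φ(12317) = (109−1) · (113−1) = 108 · 112 = 12096.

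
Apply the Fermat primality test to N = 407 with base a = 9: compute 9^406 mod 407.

9^1 ≡ 9 (mod 407)
9^2 ≡ 9^2 = 81 ≡ 81 (mod 407)
9^4 ≡ 81^2 = 6561 ≡ 49 (mod 407)
9^8 ≡ 49^2 = 2401 ≡ 366 (mod 407)
9^16 ≡ 366^2 = 133956 ≡ 53 (mod 407)
9^32 ≡ 53^2 = 2809 ≡ 367 (mod 407)
9^64 ≡ 367^2 = 134689 ≡ 379 (mod 407)
9^128 ≡ 379^2 = 143641 ≡ 377 (mod 407)
9^256 ≡ 377^2 = 142129 ≡ 86 (mod 407)
406 = 256 + 128 + 16 + 4 + 2 in binary powers of 2.
So 9^406 ≡ 86 · 377 · 53 · 49 · 81 ≡ 9 (mod 407).
Since 9 ≠ 1, base 9 is a Fermat witness: 407 is composite.

9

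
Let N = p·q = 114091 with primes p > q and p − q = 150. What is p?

Since p = q + 150, we have 114091 = q(q + 150), so q² + 150q − 114091 = 0.
Discriminant: 150² + 4·114091 = 22500 + 456364 = 478864; √478864 = 692.
q = (−150 + 692)/2 = 271, and p = q + 150 = 421.
Check: 271 · 421 = 114091.

421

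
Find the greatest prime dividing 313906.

83

313906 = 2 · 156953
156953 = 31 · 5063
5063 = 61 · 83
83 is prime.
So 313906 = 2 · 31 · 61 · 83; the largest prime factor is 83.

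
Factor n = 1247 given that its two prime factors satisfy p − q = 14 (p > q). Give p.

43

Since p = q + 14, we have 1247 = q(q + 14), so q² + 14q − 1247 = 0.
Discriminant: 14² + 4·1247 = 196 + 4988 = 5184; √5184 = 72.
q = (−14 + 72)/2 = 29, and p = q + 14 = 43.
Check: 29 · 43 = 1247.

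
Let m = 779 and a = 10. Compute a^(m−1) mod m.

10^1 ≡ 10 (mod 779)
10^2 ≡ 10^2 = 100 ≡ 100 (mod 779)
10^4 ≡ 100^2 = 10000 ≡ 652 (mod 779)
10^8 ≡ 652^2 = 425104 ≡ 549 (mod 779)
10^16 ≡ 549^2 = 301401 ≡ 707 (mod 779)
10^32 ≡ 707^2 = 499849 ≡ 510 (mod 779)
10^64 ≡ 510^2 = 260100 ≡ 693 (mod 779)
10^128 ≡ 693^2 = 480249 ≡ 385 (mod 779)
10^256 ≡ 385^2 = 148225 ≡ 215 (mod 779)
10^512 ≡ 215^2 = 46225 ≡ 264 (mod 779)
778 = 512 + 256 + 8 + 2 in binary powers of 2.
So 10^778 ≡ 264 · 215 · 549 · 100 ≡ 139 (mod 779).
Since 139 ≠ 1, base 10 is a Fermat witness: 779 is composite.

139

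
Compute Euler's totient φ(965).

Factor: 965 = 5 · 193.
φ(965) = (5−1) · (193−1) = 4 · 192 = 768.

768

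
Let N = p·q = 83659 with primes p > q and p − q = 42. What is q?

269

Since p = q + 42, we have 83659 = q(q + 42), so q² + 42q − 83659 = 0.
Discriminant: 42² + 4·83659 = 1764 + 334636 = 336400; √336400 = 580.
q = (−42 + 580)/2 = 269, and p = q + 42 = 311.
Check: 269 · 311 = 83659.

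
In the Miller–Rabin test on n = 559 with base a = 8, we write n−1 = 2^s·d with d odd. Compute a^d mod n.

559 − 1 = 558 = 2^1 · 279, so d = 279.
8^1 ≡ 8 (mod 559)
8^2 ≡ 8^2 = 64 ≡ 64 (mod 559)
8^4 ≡ 64^2 = 4096 ≡ 183 (mod 559)
8^8 ≡ 183^2 = 33489 ≡ 508 (mod 559)
8^16 ≡ 508^2 = 258064 ≡ 365 (mod 559)
8^32 ≡ 365^2 = 133225 ≡ 183 (mod 559)
8^64 ≡ 183^2 = 33489 ≡ 508 (mod 559)
8^128 ≡ 508^2 = 258064 ≡ 365 (mod 559)
8^256 ≡ 365^2 = 133225 ≡ 183 (mod 559)
279 = 256 + 16 + 4 + 2 + 1 in binary powers of 2.
So 8^279 ≡ 183 · 365 · 183 · 64 · 8 ≡ 70 (mod 559).
Squaring chain: 70; never reaches −1, so base 8 is a Miller–Rabin witness that 559 is composite.

70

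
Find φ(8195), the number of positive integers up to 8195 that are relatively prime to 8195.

Factor: 8195 = 5 · 11 · 149.
φ(8195) = (5−1) · (11−1) · (149−1) = 4 · 10 · 148 = 5920.

5920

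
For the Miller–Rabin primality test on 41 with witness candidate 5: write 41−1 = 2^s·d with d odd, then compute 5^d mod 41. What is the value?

41 − 1 = 40 = 2^3 · 5, so d = 5.
5^1 ≡ 5 (mod 41)
5^2 ≡ 5^2 = 25 ≡ 25 (mod 41)
5^4 ≡ 25^2 = 625 ≡ 10 (mod 41)
5 = 4 + 1 in binary powers of 2.
So 5^5 ≡ 10 · 5 ≡ 9 (mod 41).
Squaring chain: 9 → 40 → 1; reaches −1, so base 5 does not prove 41 composite.

9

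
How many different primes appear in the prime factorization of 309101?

309101 = 13^2 · 1829
1829 = 31 · 59
309101 = 13^2 · 31 · 59, which has 3 distinct prime factors.

3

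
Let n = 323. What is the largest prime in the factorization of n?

323 = 17 · 19
19 is prime.
So 323 = 17 · 19; the largest prime factor is 19.

19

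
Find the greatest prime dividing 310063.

310063 = 13 · 23851
23851 = 17 · 1403
1403 = 23 · 61
61 is prime.
So 310063 = 13 · 17 · 23 · 61; the largest prime factor is 61.

61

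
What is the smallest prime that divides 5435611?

5435611 is odd.
Digit sum 25, not divisible by 3.
Ends in 1: not divisible by 5.
7: 5435611 = 7·776515 + 6
11: 5435611 = 11·494146 + 5
13: 5435611 = 13·418123 + 12
17: 5435611 = 17·319741 + 14
19: 5435611 = 19·286084 + 15
23: 5435611 = 23·236330 + 21
29: 5435611 = 29·187434 + 25
31: 5435611 = 31·175342 + 9
37: 5435611 = 37·146908 + 15
41: 5435611 = 41·132575 + 36
43: 5435611 = 43·126409 + 24
47: 5435611 = 47·115651 + 14
53: 5435611 = 53·102558 + 37
59: 5435611 = 59·92129

59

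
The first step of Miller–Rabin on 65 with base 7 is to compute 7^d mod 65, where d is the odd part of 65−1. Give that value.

65 − 1 = 64 = 2^6 · 1, so d = 1.
7^1 ≡ 7 (mod 65)
1 = 1 in binary powers of 2.
So 7^1 ≡ 7 ≡ 7 (mod 65).
Squaring chain: 7 → 49 → 61 → 16 → 61 → 16; never reaches −1, so base 7 is a Miller–Rabin witness that 65 is composite.

7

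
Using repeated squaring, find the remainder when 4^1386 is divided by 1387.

1

4^1 ≡ 4 (mod 1387)
4^2 ≡ 4^2 = 16 ≡ 16 (mod 1387)
4^4 ≡ 16^2 = 256 ≡ 256 (mod 1387)
4^8 ≡ 256^2 = 65536 ≡ 347 (mod 1387)
4^16 ≡ 347^2 = 120409 ≡ 1127 (mod 1387)
4^32 ≡ 1127^2 = 1270129 ≡ 1024 (mod 1387)
4^64 ≡ 1024^2 = 1048576 ≡ 4 (mod 1387)
4^128 ≡ 4^2 = 16 ≡ 16 (mod 1387)
4^256 ≡ 16^2 = 256 ≡ 256 (mod 1387)
4^512 ≡ 256^2 = 65536 ≡ 347 (mod 1387)
4^1024 ≡ 347^2 = 120409 ≡ 1127 (mod 1387)
1386 = 1024 + 256 + 64 + 32 + 8 + 2 in binary powers of 2.
So 4^1386 ≡ 1127 · 256 · 4 · 1024 · 347 · 16 ≡ 1 (mod 1387).
Since the result is 1, base 4 gives no evidence that 1387 is composite.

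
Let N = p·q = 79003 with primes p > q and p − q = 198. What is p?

397

Since p = q + 198, we have 79003 = q(q + 198), so q² + 198q − 79003 = 0.
Discriminant: 198² + 4·79003 = 39204 + 316012 = 355216; √355216 = 596.
q = (−198 + 596)/2 = 199, and p = q + 198 = 397.
Check: 199 · 397 = 79003.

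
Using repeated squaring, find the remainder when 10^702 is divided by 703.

1

10^1 ≡ 10 (mod 703)
10^2 ≡ 10^2 = 100 ≡ 100 (mod 703)
10^4 ≡ 100^2 = 10000 ≡ 158 (mod 703)
10^8 ≡ 158^2 = 24964 ≡ 359 (mod 703)
10^16 ≡ 359^2 = 128881 ≡ 232 (mod 703)
10^32 ≡ 232^2 = 53824 ≡ 396 (mod 703)
10^64 ≡ 396^2 = 156816 ≡ 47 (mod 703)
10^128 ≡ 47^2 = 2209 ≡ 100 (mod 703)
10^256 ≡ 100^2 = 10000 ≡ 158 (mod 703)
10^512 ≡ 158^2 = 24964 ≡ 359 (mod 703)
702 = 512 + 128 + 32 + 16 + 8 + 4 + 2 in binary powers of 2.
So 10^702 ≡ 359 · 100 · 396 · 232 · 359 · 158 · 100 ≡ 1 (mod 703).
Since the result is 1, base 10 gives no evidence that 703 is composite.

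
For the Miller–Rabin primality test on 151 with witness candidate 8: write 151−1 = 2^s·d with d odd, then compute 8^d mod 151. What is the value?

151 − 1 = 150 = 2^1 · 75, so d = 75.
8^1 ≡ 8 (mod 151)
8^2 ≡ 8^2 = 64 ≡ 64 (mod 151)
8^4 ≡ 64^2 = 4096 ≡ 19 (mod 151)
8^8 ≡ 19^2 = 361 ≡ 59 (mod 151)
8^16 ≡ 59^2 = 3481 ≡ 8 (mod 151)
8^32 ≡ 8^2 = 64 ≡ 64 (mod 151)
8^64 ≡ 64^2 = 4096 ≡ 19 (mod 151)
75 = 64 + 8 + 2 + 1 in binary powers of 2.
So 8^75 ≡ 19 · 59 · 64 · 8 ≡ 1 (mod 151).
Since 8^d ≡ 1 (mod 151), base 8 does not prove 151 composite.

1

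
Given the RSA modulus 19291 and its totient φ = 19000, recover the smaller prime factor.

φ(n) = (p−1)(q−1) = n − (p+q) + 1, so p + q = 19291 − 19000 + 1 = 292.
p and q are the roots of t² − 292t + 19291 = 0.
Discriminant: 292² − 4·19291 = 85264 − 77164 = 8100; √8100 = 90.
q = (292 − 90)/2 = 101, p = (292 + 90)/2 = 191.
Check: 101 · 191 = 19291.

101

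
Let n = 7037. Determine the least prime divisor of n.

31

7037 is odd.
Digit sum 17, not divisible by 3.
Ends in 7: not divisible by 5.
7: 7037 = 7·1005 + 2
11: 7037 = 11·639 + 8
13: 7037 = 13·541 + 4
17: 7037 = 17·413 + 16
19: 7037 = 19·370 + 7
23: 7037 = 23·305 + 22
29: 7037 = 29·242 + 19
31: 7037 = 31·227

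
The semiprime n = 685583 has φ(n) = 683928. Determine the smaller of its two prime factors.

827

φ(n) = (p−1)(q−1) = n − (p+q) + 1, so p + q = 685583 − 683928 + 1 = 1656.
p and q are the roots of t² − 1656t + 685583 = 0.
Discriminant: 1656² − 4·685583 = 2742336 − 2742332 = 4; √4 = 2.
q = (1656 − 2)/2 = 827, p = (1656 + 2)/2 = 829.
Check: 827 · 829 = 685583.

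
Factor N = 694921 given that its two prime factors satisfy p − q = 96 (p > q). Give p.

883

Since p = q + 96, we have 694921 = q(q + 96), so q² + 96q − 694921 = 0.
Discriminant: 96² + 4·694921 = 9216 + 2779684 = 2788900; √2788900 = 1670.
q = (−96 + 1670)/2 = 787, and p = q + 96 = 883.
Check: 787 · 883 = 694921.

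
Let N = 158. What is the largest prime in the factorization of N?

79

158 = 2 · 79
79 is prime.
So 158 = 2 · 79; the largest prime factor is 79.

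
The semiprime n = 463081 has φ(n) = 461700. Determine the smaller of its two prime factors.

571

φ(n) = (p−1)(q−1) = n − (p+q) + 1, so p + q = 463081 − 461700 + 1 = 1382.
p and q are the roots of t² − 1382t + 463081 = 0.
Discriminant: 1382² − 4·463081 = 1909924 − 1852324 = 57600; √57600 = 240.
q = (1382 − 240)/2 = 571, p = (1382 + 240)/2 = 811.
Check: 571 · 811 = 463081.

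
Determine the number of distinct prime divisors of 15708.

15708 = 2^2 · 3927
3927 = 3 · 1309
1309 = 7 · 187
187 = 11 · 17
15708 = 2^2 · 3 · 7 · 11 · 17, which has 5 distinct prime factors.

5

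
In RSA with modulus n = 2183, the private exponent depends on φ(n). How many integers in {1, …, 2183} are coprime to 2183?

Factor: 2183 = 37 · 59.
φ(2183) = (37−1) · (59−1) = 36 · 58 = 2088.

2088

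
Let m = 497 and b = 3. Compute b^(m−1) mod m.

445

3^1 ≡ 3 (mod 497)
3^2 ≡ 3^2 = 9 ≡ 9 (mod 497)
3^4 ≡ 9^2 = 81 ≡ 81 (mod 497)
3^8 ≡ 81^2 = 6561 ≡ 100 (mod 497)
3^16 ≡ 100^2 = 10000 ≡ 60 (mod 497)
3^32 ≡ 60^2 = 3600 ≡ 121 (mod 497)
3^64 ≡ 121^2 = 14641 ≡ 228 (mod 497)
3^128 ≡ 228^2 = 51984 ≡ 296 (mod 497)
3^256 ≡ 296^2 = 87616 ≡ 144 (mod 497)
496 = 256 + 128 + 64 + 32 + 16 in binary powers of 2.
So 3^496 ≡ 144 · 296 · 228 · 121 · 60 ≡ 445 (mod 497).
Since 445 ≠ 1, base 3 is a Fermat witness: 497 is composite.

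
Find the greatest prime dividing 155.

31

155 = 5 · 31
31 is prime.
So 155 = 5 · 31; the largest prime factor is 31.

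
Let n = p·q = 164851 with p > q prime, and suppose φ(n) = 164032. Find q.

φ(n) = (p−1)(q−1) = n − (p+q) + 1, so p + q = 164851 − 164032 + 1 = 820.
p and q are the roots of t² − 820t + 164851 = 0.
Discriminant: 820² − 4·164851 = 672400 − 659404 = 12996; √12996 = 114.
q = (820 − 114)/2 = 353, p = (820 + 114)/2 = 467.
Check: 353 · 467 = 164851.

353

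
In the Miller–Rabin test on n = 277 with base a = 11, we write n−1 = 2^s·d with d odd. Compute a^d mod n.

277 − 1 = 276 = 2^2 · 69, so d = 69.
11^1 ≡ 11 (mod 277)
11^2 ≡ 11^2 = 121 ≡ 121 (mod 277)
11^4 ≡ 121^2 = 14641 ≡ 237 (mod 277)
11^8 ≡ 237^2 = 56169 ≡ 215 (mod 277)
11^16 ≡ 215^2 = 46225 ≡ 243 (mod 277)
11^32 ≡ 243^2 = 59049 ≡ 48 (mod 277)
11^64 ≡ 48^2 = 2304 ≡ 88 (mod 277)
69 = 64 + 4 + 1 in binary powers of 2.
So 11^69 ≡ 88 · 237 · 11 ≡ 60 (mod 277).
Squaring chain: 60 → 276; reaches −1, so base 11 does not prove 277 composite.

60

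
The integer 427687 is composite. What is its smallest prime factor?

13

427687 is odd.
Digit sum 34, not divisible by 3.
Ends in 7: not divisible by 5.
7: 427687 = 7·61098 + 1
11: 427687 = 11·38880 + 7
13: 427687 = 13·32899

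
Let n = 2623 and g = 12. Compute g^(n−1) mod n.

790

12^1 ≡ 12 (mod 2623)
12^2 ≡ 12^2 = 144 ≡ 144 (mod 2623)
12^4 ≡ 144^2 = 20736 ≡ 2375 (mod 2623)
12^8 ≡ 2375^2 = 5640625 ≡ 1175 (mod 2623)
12^16 ≡ 1175^2 = 1380625 ≡ 927 (mod 2623)
12^32 ≡ 927^2 = 859329 ≡ 1608 (mod 2623)
12^64 ≡ 1608^2 = 2585664 ≡ 2009 (mod 2623)
12^128 ≡ 2009^2 = 4036081 ≡ 1907 (mod 2623)
12^256 ≡ 1907^2 = 3636649 ≡ 1171 (mod 2623)
12^512 ≡ 1171^2 = 1371241 ≡ 2035 (mod 2623)
12^1024 ≡ 2035^2 = 4141225 ≡ 2131 (mod 2623)
12^2048 ≡ 2131^2 = 4541161 ≡ 748 (mod 2623)
2622 = 2048 + 512 + 32 + 16 + 8 + 4 + 2 in binary powers of 2.
So 12^2622 ≡ 748 · 2035 · 1608 · 927 · 1175 · 2375 · 144 ≡ 790 (mod 2623).
Since 790 ≠ 1, base 12 is a Fermat witness: 2623 is composite.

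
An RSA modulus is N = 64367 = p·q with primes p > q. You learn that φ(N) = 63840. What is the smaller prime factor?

φ(n) = (p−1)(q−1) = n − (p+q) + 1, so p + q = 64367 − 63840 + 1 = 528.
p and q are the roots of t² − 528t + 64367 = 0.
Discriminant: 528² − 4·64367 = 278784 − 257468 = 21316; √21316 = 146.
q = (528 − 146)/2 = 191, p = (528 + 146)/2 = 337.
Check: 191 · 337 = 64367.

191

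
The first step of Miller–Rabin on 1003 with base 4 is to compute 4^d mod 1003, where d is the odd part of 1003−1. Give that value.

990

1003 − 1 = 1002 = 2^1 · 501, so d = 501.
4^1 ≡ 4 (mod 1003)
4^2 ≡ 4^2 = 16 ≡ 16 (mod 1003)
4^4 ≡ 16^2 = 256 ≡ 256 (mod 1003)
4^8 ≡ 256^2 = 65536 ≡ 341 (mod 1003)
4^16 ≡ 341^2 = 116281 ≡ 936 (mod 1003)
4^32 ≡ 936^2 = 876096 ≡ 477 (mod 1003)
4^64 ≡ 477^2 = 227529 ≡ 851 (mod 1003)
4^128 ≡ 851^2 = 724201 ≡ 35 (mod 1003)
4^256 ≡ 35^2 = 1225 ≡ 222 (mod 1003)
501 = 256 + 128 + 64 + 32 + 16 + 4 + 1 in binary powers of 2.
So 4^501 ≡ 222 · 35 · 851 · 477 · 936 · 256 · 4 ≡ 990 (mod 1003).
Squaring chain: 990; never reaches −1, so base 4 is a Miller–Rabin witness that 1003 is composite.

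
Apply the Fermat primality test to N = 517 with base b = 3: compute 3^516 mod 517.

3^1 ≡ 3 (mod 517)
3^2 ≡ 3^2 = 9 ≡ 9 (mod 517)
3^4 ≡ 9^2 = 81 ≡ 81 (mod 517)
3^8 ≡ 81^2 = 6561 ≡ 357 (mod 517)
3^16 ≡ 357^2 = 127449 ≡ 267 (mod 517)
3^32 ≡ 267^2 = 71289 ≡ 460 (mod 517)
3^64 ≡ 460^2 = 211600 ≡ 147 (mod 517)
3^128 ≡ 147^2 = 21609 ≡ 412 (mod 517)
3^256 ≡ 412^2 = 169744 ≡ 168 (mod 517)
3^512 ≡ 168^2 = 28224 ≡ 306 (mod 517)
516 = 512 + 4 in binary powers of 2.
So 3^516 ≡ 306 · 81 ≡ 487 (mod 517).
Since 487 ≠ 1, base 3 is a Fermat witness: 517 is composite.

487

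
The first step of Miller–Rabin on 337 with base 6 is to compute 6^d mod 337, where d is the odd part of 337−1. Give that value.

337 − 1 = 336 = 2^4 · 21, so d = 21.
6^1 ≡ 6 (mod 337)
6^2 ≡ 6^2 = 36 ≡ 36 (mod 337)
6^4 ≡ 36^2 = 1296 ≡ 285 (mod 337)
6^8 ≡ 285^2 = 81225 ≡ 8 (mod 337)
6^16 ≡ 8^2 = 64 ≡ 64 (mod 337)
21 = 16 + 4 + 1 in binary powers of 2.
So 6^21 ≡ 64 · 285 · 6 ≡ 252 (mod 337).
Squaring chain: 252 → 148 → 336 → 1; reaches −1, so base 6 does not prove 337 composite.

252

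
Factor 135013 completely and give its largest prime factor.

135013 = 37 · 3649
3649 = 41 · 89
89 is prime.
So 135013 = 37 · 41 · 89; the largest prime factor is 89.

89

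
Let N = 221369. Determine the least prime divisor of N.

19

221369 is odd.
Digit sum 23, not divisible by 3.
Ends in 9: not divisible by 5.
7: 221369 = 7·31624 + 1
11: 221369 = 11·20124 + 5
13: 221369 = 13·17028 + 5
17: 221369 = 17·13021 + 12
19: 221369 = 19·11651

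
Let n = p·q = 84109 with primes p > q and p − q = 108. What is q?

241

Since p = q + 108, we have 84109 = q(q + 108), so q² + 108q − 84109 = 0.
Discriminant: 108² + 4·84109 = 11664 + 336436 = 348100; √348100 = 590.
q = (−108 + 590)/2 = 241, and p = q + 108 = 349.
Check: 241 · 349 = 84109.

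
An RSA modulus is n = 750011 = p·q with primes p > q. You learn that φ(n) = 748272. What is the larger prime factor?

φ(n) = (p−1)(q−1) = n − (p+q) + 1, so p + q = 750011 − 748272 + 1 = 1740.
p and q are the roots of t² − 1740t + 750011 = 0.
Discriminant: 1740² − 4·750011 = 3027600 − 3000044 = 27556; √27556 = 166.
q = (1740 − 166)/2 = 787, p = (1740 + 166)/2 = 953.
Check: 787 · 953 = 750011.

953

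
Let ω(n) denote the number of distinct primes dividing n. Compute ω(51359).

51359 = 7 · 7337
7337 = 11 · 667
667 = 23 · 29
51359 = 7 · 11 · 23 · 29, which has 4 distinct prime factors.

4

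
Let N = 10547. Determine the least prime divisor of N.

10547 is odd.
Digit sum 17, not divisible by 3.
Ends in 7: not divisible by 5.
7: 10547 = 7·1506 + 5
11: 10547 = 11·958 + 9
13: 10547 = 13·811 + 4
17: 10547 = 17·620 + 7
19: 10547 = 19·555 + 2
23: 10547 = 23·458 + 13
29: 10547 = 29·363 + 20
31: 10547 = 31·340 + 7
37: 10547 = 37·285 + 2
41: 10547 = 41·257 + 10
43: 10547 = 43·245 + 12
47: 10547 = 47·224 + 19
53: 10547 = 53·199

53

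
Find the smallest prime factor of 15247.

79

15247 is odd.
Digit sum 19, not divisible by 3.
Ends in 7: not divisible by 5.
7: 15247 = 7·2178 + 1
11: 15247 = 11·1386 + 1
13: 15247 = 13·1172 + 11
17: 15247 = 17·896 + 15
19: 15247 = 19·802 + 9
23: 15247 = 23·662 + 21
29: 15247 = 29·525 + 22
31: 15247 = 31·491 + 26
37: 15247 = 37·412 + 3
41: 15247 = 41·371 + 36
43: 15247 = 43·354 + 25
47: 15247 = 47·324 + 19
53: 15247 = 53·287 + 36
59: 15247 = 59·258 + 25
61: 15247 = 61·249 + 58
67: 15247 = 67·227 + 38
71: 15247 = 71·214 + 53
73: 15247 = 73·208 + 63
79: 15247 = 79·193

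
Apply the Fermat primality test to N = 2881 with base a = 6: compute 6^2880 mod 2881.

2839

6^1 ≡ 6 (mod 2881)
6^2 ≡ 6^2 = 36 ≡ 36 (mod 2881)
6^4 ≡ 36^2 = 1296 ≡ 1296 (mod 2881)
6^8 ≡ 1296^2 = 1679616 ≡ 2874 (mod 2881)
6^16 ≡ 2874^2 = 8259876 ≡ 49 (mod 2881)
6^32 ≡ 49^2 = 2401 ≡ 2401 (mod 2881)
6^64 ≡ 2401^2 = 5764801 ≡ 2801 (mod 2881)
6^128 ≡ 2801^2 = 7845601 ≡ 638 (mod 2881)
6^256 ≡ 638^2 = 407044 ≡ 823 (mod 2881)
6^512 ≡ 823^2 = 677329 ≡ 294 (mod 2881)
6^1024 ≡ 294^2 = 86436 ≡ 6 (mod 2881)
6^2048 ≡ 6^2 = 36 ≡ 36 (mod 2881)
2880 = 2048 + 512 + 256 + 64 in binary powers of 2.
So 6^2880 ≡ 36 · 294 · 823 · 2801 ≡ 2839 (mod 2881).
Since 2839 ≠ 1, base 6 is a Fermat witness: 2881 is composite.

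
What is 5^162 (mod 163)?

1

5^1 ≡ 5 (mod 163)
5^2 ≡ 5^2 = 25 ≡ 25 (mod 163)
5^4 ≡ 25^2 = 625 ≡ 136 (mod 163)
5^8 ≡ 136^2 = 18496 ≡ 77 (mod 163)
5^16 ≡ 77^2 = 5929 ≡ 61 (mod 163)
5^32 ≡ 61^2 = 3721 ≡ 135 (mod 163)
5^64 ≡ 135^2 = 18225 ≡ 132 (mod 163)
5^128 ≡ 132^2 = 17424 ≡ 146 (mod 163)
162 = 128 + 32 + 2 in binary powers of 2.
So 5^162 ≡ 146 · 135 · 25 ≡ 1 (mod 163).
Since the result is 1, base 5 gives no evidence that 163 is composite.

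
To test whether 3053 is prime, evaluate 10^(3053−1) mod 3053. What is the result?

1425

10^1 ≡ 10 (mod 3053)
10^2 ≡ 10^2 = 100 ≡ 100 (mod 3053)
10^4 ≡ 100^2 = 10000 ≡ 841 (mod 3053)
10^8 ≡ 841^2 = 707281 ≡ 2038 (mod 3053)
10^16 ≡ 2038^2 = 4153444 ≡ 1364 (mod 3053)
10^32 ≡ 1364^2 = 1860496 ≡ 1219 (mod 3053)
10^64 ≡ 1219^2 = 1485961 ≡ 2203 (mod 3053)
10^128 ≡ 2203^2 = 4853209 ≡ 1992 (mod 3053)
10^256 ≡ 1992^2 = 3968064 ≡ 2217 (mod 3053)
10^512 ≡ 2217^2 = 4915089 ≡ 2812 (mod 3053)
10^1024 ≡ 2812^2 = 7907344 ≡ 74 (mod 3053)
10^2048 ≡ 74^2 = 5476 ≡ 2423 (mod 3053)
3052 = 2048 + 512 + 256 + 128 + 64 + 32 + 8 + 4 in binary powers of 2.
So 10^3052 ≡ 2423 · 2812 · 2217 · 1992 · 2203 · 1219 · 2038 · 841 ≡ 1425 (mod 3053).
Since 1425 ≠ 1, base 10 is a Fermat witness: 3053 is composite.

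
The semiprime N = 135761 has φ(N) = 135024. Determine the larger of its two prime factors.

φ(n) = (p−1)(q−1) = n − (p+q) + 1, so p + q = 135761 − 135024 + 1 = 738.
p and q are the roots of t² − 738t + 135761 = 0.
Discriminant: 738² − 4·135761 = 544644 − 543044 = 1600; √1600 = 40.
q = (738 − 40)/2 = 349, p = (738 + 40)/2 = 389.
Check: 349 · 389 = 135761.

389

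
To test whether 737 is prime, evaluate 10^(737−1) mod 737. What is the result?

23

10^1 ≡ 10 (mod 737)
10^2 ≡ 10^2 = 100 ≡ 100 (mod 737)
10^4 ≡ 100^2 = 10000 ≡ 419 (mod 737)
10^8 ≡ 419^2 = 175561 ≡ 155 (mod 737)
10^16 ≡ 155^2 = 24025 ≡ 441 (mod 737)
10^32 ≡ 441^2 = 194481 ≡ 650 (mod 737)
10^64 ≡ 650^2 = 422500 ≡ 199 (mod 737)
10^128 ≡ 199^2 = 39601 ≡ 540 (mod 737)
10^256 ≡ 540^2 = 291600 ≡ 485 (mod 737)
10^512 ≡ 485^2 = 235225 ≡ 122 (mod 737)
736 = 512 + 128 + 64 + 32 in binary powers of 2.
So 10^736 ≡ 122 · 540 · 199 · 650 ≡ 23 (mod 737).
Since 23 ≠ 1, base 10 is a Fermat witness: 737 is composite.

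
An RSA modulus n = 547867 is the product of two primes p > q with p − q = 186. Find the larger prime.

839

Since p = q + 186, we have 547867 = q(q + 186), so q² + 186q − 547867 = 0.
Discriminant: 186² + 4·547867 = 34596 + 2191468 = 2226064; √2226064 = 1492.
q = (−186 + 1492)/2 = 653, and p = q + 186 = 839.
Check: 653 · 839 = 547867.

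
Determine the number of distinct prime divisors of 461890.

461890 = 2 · 230945
230945 = 5 · 46189
46189 = 11 · 4199
4199 = 13 · 323
323 = 17 · 19
461890 = 2 · 5 · 11 · 13 · 17 · 19, which has 6 distinct prime factors.

6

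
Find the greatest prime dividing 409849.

409849 = 11 · 37259
37259 = 19 · 1961
1961 = 37 · 53
53 is prime.
So 409849 = 11 · 19 · 37 · 53; the largest prime factor is 53.

53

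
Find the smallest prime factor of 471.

3

471 is odd.
Digit sum 12, divisible by 3.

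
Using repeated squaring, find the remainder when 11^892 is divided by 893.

11^1 ≡ 11 (mod 893)
11^2 ≡ 11^2 = 121 ≡ 121 (mod 893)
11^4 ≡ 121^2 = 14641 ≡ 353 (mod 893)
11^8 ≡ 353^2 = 124609 ≡ 482 (mod 893)
11^16 ≡ 482^2 = 232324 ≡ 144 (mod 893)
11^32 ≡ 144^2 = 20736 ≡ 197 (mod 893)
11^64 ≡ 197^2 = 38809 ≡ 410 (mod 893)
11^128 ≡ 410^2 = 168100 ≡ 216 (mod 893)
11^256 ≡ 216^2 = 46656 ≡ 220 (mod 893)
11^512 ≡ 220^2 = 48400 ≡ 178 (mod 893)
892 = 512 + 256 + 64 + 32 + 16 + 8 + 4 in binary powers of 2.
So 11^892 ≡ 178 · 220 · 410 · 197 · 144 · 482 · 353 ≡ 410 (mod 893).
Since 410 ≠ 1, base 11 is a Fermat witness: 893 is composite.

410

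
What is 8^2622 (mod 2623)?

8^1 ≡ 8 (mod 2623)
8^2 ≡ 8^2 = 64 ≡ 64 (mod 2623)
8^4 ≡ 64^2 = 4096 ≡ 1473 (mod 2623)
8^8 ≡ 1473^2 = 2169729 ≡ 508 (mod 2623)
8^16 ≡ 508^2 = 258064 ≡ 1010 (mod 2623)
8^32 ≡ 1010^2 = 1020100 ≡ 2376 (mod 2623)
8^64 ≡ 2376^2 = 5645376 ≡ 680 (mod 2623)
8^128 ≡ 680^2 = 462400 ≡ 752 (mod 2623)
8^256 ≡ 752^2 = 565504 ≡ 1559 (mod 2623)
8^512 ≡ 1559^2 = 2430481 ≡ 1583 (mod 2623)
8^1024 ≡ 1583^2 = 2505889 ≡ 924 (mod 2623)
8^2048 ≡ 924^2 = 853776 ≡ 1301 (mod 2623)
2622 = 2048 + 512 + 32 + 16 + 8 + 4 + 2 in binary powers of 2.
So 8^2622 ≡ 1301 · 1583 · 2376 · 1010 · 508 · 1473 · 64 ≡ 613 (mod 2623).
Since 613 ≠ 1, base 8 is a Fermat witness: 2623 is composite.

613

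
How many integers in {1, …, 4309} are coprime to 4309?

4140

Factor: 4309 = 31 · 139.
φ(4309) = (31−1) · (139−1) = 30 · 138 = 4140.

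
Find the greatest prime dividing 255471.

67

255471 = 3 · 85157
85157 = 31 · 2747
2747 = 41 · 67
67 is prime.
So 255471 = 3 · 31 · 41 · 67; the largest prime factor is 67.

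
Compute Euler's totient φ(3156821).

3090960

Factor: 3156821 = 107 · 163 · 181.
φ(3156821) = (107−1) · (163−1) · (181−1) = 106 · 162 · 180 = 3090960.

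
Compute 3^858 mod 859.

1

3^1 ≡ 3 (mod 859)
3^2 ≡ 3^2 = 9 ≡ 9 (mod 859)
3^4 ≡ 9^2 = 81 ≡ 81 (mod 859)
3^8 ≡ 81^2 = 6561 ≡ 548 (mod 859)
3^16 ≡ 548^2 = 300304 ≡ 513 (mod 859)
3^32 ≡ 513^2 = 263169 ≡ 315 (mod 859)
3^64 ≡ 315^2 = 99225 ≡ 440 (mod 859)
3^128 ≡ 440^2 = 193600 ≡ 325 (mod 859)
3^256 ≡ 325^2 = 105625 ≡ 827 (mod 859)
3^512 ≡ 827^2 = 683929 ≡ 165 (mod 859)
858 = 512 + 256 + 64 + 16 + 8 + 2 in binary powers of 2.
So 3^858 ≡ 165 · 827 · 440 · 513 · 548 · 9 ≡ 1 (mod 859).
Since the result is 1, base 3 gives no evidence that 859 is composite.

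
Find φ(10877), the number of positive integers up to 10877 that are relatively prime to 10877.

10656

Factor: 10877 = 73 · 149.
φ(10877) = (73−1) · (149−1) = 72 · 148 = 10656.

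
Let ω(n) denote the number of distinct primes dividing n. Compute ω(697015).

5

697015 = 5 · 139403
139403 = 11 · 12673
12673 = 19 · 667
667 = 23 · 29
697015 = 5 · 11 · 19 · 23 · 29, which has 5 distinct prime factors.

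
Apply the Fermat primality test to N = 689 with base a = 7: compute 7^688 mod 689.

7^1 ≡ 7 (mod 689)
7^2 ≡ 7^2 = 49 ≡ 49 (mod 689)
7^4 ≡ 49^2 = 2401 ≡ 334 (mod 689)
7^8 ≡ 334^2 = 111556 ≡ 627 (mod 689)
7^16 ≡ 627^2 = 393129 ≡ 399 (mod 689)
7^32 ≡ 399^2 = 159201 ≡ 42 (mod 689)
7^64 ≡ 42^2 = 1764 ≡ 386 (mod 689)
7^128 ≡ 386^2 = 148996 ≡ 172 (mod 689)
7^256 ≡ 172^2 = 29584 ≡ 646 (mod 689)
7^512 ≡ 646^2 = 417316 ≡ 471 (mod 689)
688 = 512 + 128 + 32 + 16 in binary powers of 2.
So 7^688 ≡ 471 · 172 · 42 · 399 ≡ 386 (mod 689).
Since 386 ≠ 1, base 7 is a Fermat witness: 689 is composite.

386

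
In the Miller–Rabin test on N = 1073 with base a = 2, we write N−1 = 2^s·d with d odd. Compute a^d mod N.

1073 − 1 = 1072 = 2^4 · 67, so d = 67.
2^1 ≡ 2 (mod 1073)
2^2 ≡ 2^2 = 4 ≡ 4 (mod 1073)
2^4 ≡ 4^2 = 16 ≡ 16 (mod 1073)
2^8 ≡ 16^2 = 256 ≡ 256 (mod 1073)
2^16 ≡ 256^2 = 65536 ≡ 83 (mod 1073)
2^32 ≡ 83^2 = 6889 ≡ 451 (mod 1073)
2^64 ≡ 451^2 = 203401 ≡ 604 (mod 1073)
67 = 64 + 2 + 1 in binary powers of 2.
So 2^67 ≡ 604 · 4 · 2 ≡ 540 (mod 1073).
Squaring chain: 540 → 817 → 83 → 451; never reaches −1, so base 2 is a Miller–Rabin witness that 1073 is composite.

540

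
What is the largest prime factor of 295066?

73

295066 = 2 · 147533
147533 = 43 · 3431
3431 = 47 · 73
73 is prime.
So 295066 = 2 · 43 · 47 · 73; the largest prime factor is 73.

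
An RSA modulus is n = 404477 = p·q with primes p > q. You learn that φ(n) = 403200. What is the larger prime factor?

701

φ(n) = (p−1)(q−1) = n − (p+q) + 1, so p + q = 404477 − 403200 + 1 = 1278.
p and q are the roots of t² − 1278t + 404477 = 0.
Discriminant: 1278² − 4·404477 = 1633284 − 1617908 = 15376; √15376 = 124.
q = (1278 − 124)/2 = 577, p = (1278 + 124)/2 = 701.
Check: 577 · 701 = 404477.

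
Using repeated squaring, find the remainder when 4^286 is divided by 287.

4^1 ≡ 4 (mod 287)
4^2 ≡ 4^2 = 16 ≡ 16 (mod 287)
4^4 ≡ 16^2 = 256 ≡ 256 (mod 287)
4^8 ≡ 256^2 = 65536 ≡ 100 (mod 287)
4^16 ≡ 100^2 = 10000 ≡ 242 (mod 287)
4^32 ≡ 242^2 = 58564 ≡ 16 (mod 287)
4^64 ≡ 16^2 = 256 ≡ 256 (mod 287)
4^128 ≡ 256^2 = 65536 ≡ 100 (mod 287)
4^256 ≡ 100^2 = 10000 ≡ 242 (mod 287)
286 = 256 + 16 + 8 + 4 + 2 in binary powers of 2.
So 4^286 ≡ 242 · 242 · 100 · 256 · 16 ≡ 242 (mod 287).
Since 242 ≠ 1, base 4 is a Fermat witness: 287 is composite.

242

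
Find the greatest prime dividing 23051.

89

23051 = 7 · 3293
3293 = 37 · 89
89 is prime.
So 23051 = 7 · 37 · 89; the largest prime factor is 89.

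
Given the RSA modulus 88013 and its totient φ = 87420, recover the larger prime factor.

φ(n) = (p−1)(q−1) = n − (p+q) + 1, so p + q = 88013 − 87420 + 1 = 594.
p and q are the roots of t² − 594t + 88013 = 0.
Discriminant: 594² − 4·88013 = 352836 − 352052 = 784; √784 = 28.
q = (594 − 28)/2 = 283, p = (594 + 28)/2 = 311.
Check: 283 · 311 = 88013.

311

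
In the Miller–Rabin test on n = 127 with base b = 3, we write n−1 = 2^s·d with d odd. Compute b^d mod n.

127 − 1 = 126 = 2^1 · 63, so d = 63.
3^1 ≡ 3 (mod 127)
3^2 ≡ 3^2 = 9 ≡ 9 (mod 127)
3^4 ≡ 9^2 = 81 ≡ 81 (mod 127)
3^8 ≡ 81^2 = 6561 ≡ 84 (mod 127)
3^16 ≡ 84^2 = 7056 ≡ 71 (mod 127)
3^32 ≡ 71^2 = 5041 ≡ 88 (mod 127)
63 = 32 + 16 + 8 + 4 + 2 + 1 in binary powers of 2.
So 3^63 ≡ 88 · 71 · 84 · 81 · 9 · 3 ≡ 126 (mod 127).
Since 3^d ≡ 126 (mod 127), base 3 does not prove 127 composite.

126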